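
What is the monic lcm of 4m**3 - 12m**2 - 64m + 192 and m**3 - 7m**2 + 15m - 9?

m**5 - 7m**4 - m**3 + 103m**2 - 240m + 144

Apply the Euclidean algorithm:
  4m**3 - 12m**2 - 64m + 192 = (4)(m**3 - 7m**2 + 15m - 9) + (16m**2 - 124m + 228)
  m**3 - 7m**2 + 15m - 9 = ((1/16)m + 3/64)(16m**2 - 124m + 228) + ((105/16)m - 315/16)
  16m**2 - 124m + 228 = ((256/105)m - 1216/105)((105/16)m - 315/16) + (0)
Last nonzero remainder: (105/16)m - 315/16. Dividing through by 105/16 gives the monic gcd m - 3.
Then lcm(f, g) = f·g / gcd(f, g); expanding and making the result monic gives the answer.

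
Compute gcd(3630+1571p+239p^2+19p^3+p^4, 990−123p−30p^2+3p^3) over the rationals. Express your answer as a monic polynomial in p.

By polynomial division,
  p^4+19p^3+239p^2+1571p+3630 = ((1/3)p+29/3)(3p^3−30p^2−123p+990) + (570p^2+2430p−5940)
  3p^3−30p^2−123p+990 = ((1/190)p−271/3610)(570p^2+2430p−5940) + ((32736/361)p+196416/361)
  570p^2+2430p−5940 = ((34295/5456)p−5415/496)((32736/361)p+196416/361) + (0)
Last nonzero remainder: (32736/361)p+196416/361. Dividing through by 32736/361 gives the monic gcd p+6.

6+p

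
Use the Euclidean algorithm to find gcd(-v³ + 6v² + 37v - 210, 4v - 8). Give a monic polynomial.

1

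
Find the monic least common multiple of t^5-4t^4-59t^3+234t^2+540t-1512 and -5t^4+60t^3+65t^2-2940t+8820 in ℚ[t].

t^6-11t^5-31t^4+647t^3-1098t^2-5292t+10584

By polynomial division,
  t^5-4t^4-59t^3+234t^2+540t-1512 = (-(1/5)t-8/5)(-5t^4+60t^3+65t^2-2940t+8820) + (50t^3-250t^2-2400t+12600)
  -5t^4+60t^3+65t^2-2940t+8820 = (-(1/10)t+7/10)(50t^3-250t^2-2400t+12600) + (0)
Last nonzero remainder: 50t^3-250t^2-2400t+12600. Dividing through by 50 gives the monic gcd t^3-5t^2-48t+252.
Then lcm(f, g) = f·g / gcd(f, g); expanding and making the result monic gives the answer.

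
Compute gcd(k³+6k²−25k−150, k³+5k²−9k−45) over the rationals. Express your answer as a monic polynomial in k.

k+5

Euclidean algorithm in ℚ[k]:
  k³+6k²−25k−150 = (k³+5k²−9k−45) + (k²−16k−105)
  k³+5k²−9k−45 = (k+21)(k²−16k−105) + (432k+2160)
  k²−16k−105 = ((1/432)k−7/144)(432k+2160) + (0)
Last nonzero remainder: 432k+2160. Dividing through by 432 gives the monic gcd k+5.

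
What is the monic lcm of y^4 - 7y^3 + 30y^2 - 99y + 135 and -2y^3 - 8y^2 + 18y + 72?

y^6 - 7y^4 + 27y^3 - 198y^2 - 243y + 1620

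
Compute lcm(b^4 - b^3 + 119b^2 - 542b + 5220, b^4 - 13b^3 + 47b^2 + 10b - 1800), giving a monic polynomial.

b^6 - 7b^5 + 85b^4 - 1216b^3 + 3712b^2 - 9640b - 208800

Apply the Euclidean algorithm:
  b^4 - b^3 + 119b^2 - 542b + 5220 = (b^4 - 13b^3 + 47b^2 + 10b - 1800) + (12b^3 + 72b^2 - 552b + 7020)
  b^4 - 13b^3 + 47b^2 + 10b - 1800 = ((1/12)b - 19/12)(12b^3 + 72b^2 - 552b + 7020) + (207b^2 - 1449b + 9315)
  12b^3 + 72b^2 - 552b + 7020 = ((4/69)b + 52/69)(207b^2 - 1449b + 9315) + (0)
Last nonzero remainder: 207b^2 - 1449b + 9315. Dividing through by 207 gives the monic gcd b^2 - 7b + 45.
Then lcm(f, g) = f·g / gcd(f, g); expanding and making the result monic gives the answer.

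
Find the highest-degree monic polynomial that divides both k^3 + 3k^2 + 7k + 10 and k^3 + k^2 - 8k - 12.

k + 2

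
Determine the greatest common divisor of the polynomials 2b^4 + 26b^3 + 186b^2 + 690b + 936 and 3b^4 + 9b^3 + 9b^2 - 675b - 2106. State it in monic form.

b^3 + 9b^2 + 57b + 117

By polynomial division,
  2b^4 + 26b^3 + 186b^2 + 690b + 936 = (2/3)(3b^4 + 9b^3 + 9b^2 - 675b - 2106) + (20b^3 + 180b^2 + 1140b + 2340)
  3b^4 + 9b^3 + 9b^2 - 675b - 2106 = ((3/20)b - 9/10)(20b^3 + 180b^2 + 1140b + 2340) + (0)
Last nonzero remainder: 20b^3 + 180b^2 + 1140b + 2340. Dividing through by 20 gives the monic gcd b^3 + 9b^2 + 57b + 117.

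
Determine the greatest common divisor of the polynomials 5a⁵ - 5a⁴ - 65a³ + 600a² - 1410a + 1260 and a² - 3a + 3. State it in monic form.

By polynomial division,
  5a⁵ - 5a⁴ - 65a³ + 600a² - 1410a + 1260 = (5a³ + 10a² - 50a + 420)(a² - 3a + 3) + (0)
The last nonzero remainder a² - 3a + 3 is already monic.

a² - 3a + 3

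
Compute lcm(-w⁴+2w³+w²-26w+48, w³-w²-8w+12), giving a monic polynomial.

w⁵-4w⁴+3w³+28w²-100w+96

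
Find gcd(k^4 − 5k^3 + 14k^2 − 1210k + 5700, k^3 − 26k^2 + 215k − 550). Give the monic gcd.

k^2 − 15k + 50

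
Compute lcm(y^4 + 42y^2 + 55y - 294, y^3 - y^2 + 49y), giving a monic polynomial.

y^5 + 42y^3 + 55y^2 - 294y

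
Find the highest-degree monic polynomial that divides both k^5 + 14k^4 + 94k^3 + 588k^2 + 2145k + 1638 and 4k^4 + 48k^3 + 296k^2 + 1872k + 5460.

k^3 + 7k^2 + 39k + 273

Apply the Euclidean algorithm:
  k^5 + 14k^4 + 94k^3 + 588k^2 + 2145k + 1638 = ((1/4)k + 1/2)(4k^4 + 48k^3 + 296k^2 + 1872k + 5460) + (-4k^3 - 28k^2 - 156k - 1092)
  4k^4 + 48k^3 + 296k^2 + 1872k + 5460 = (-k - 5)(-4k^3 - 28k^2 - 156k - 1092) + (0)
Last nonzero remainder: -4k^3 - 28k^2 - 156k - 1092. Dividing through by -4 gives the monic gcd k^3 + 7k^2 + 39k + 273.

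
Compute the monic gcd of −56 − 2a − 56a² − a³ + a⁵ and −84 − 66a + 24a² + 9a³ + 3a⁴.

14 + 4a + a²

Euclidean algorithm in ℚ[a]:
  a⁵ − a³ − 56a² − 2a − 56 = ((1/3)a − 1)(3a⁴ + 9a³ + 24a² − 66a − 84) + (−10a² − 40a − 140)
  3a⁴ + 9a³ + 24a² − 66a − 84 = (−(3/10)a² + (3/10)a + 3/5)(−10a² − 40a − 140) + (0)
Last nonzero remainder: −10a² − 40a − 140. Dividing through by −10 gives the monic gcd a² + 4a + 14.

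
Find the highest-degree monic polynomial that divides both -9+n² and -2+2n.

1

Repeated division with remainder:
  n²-9 = ((1/2)n+1/2)(2n-2) + (-8)
  2n-2 = (-(1/4)n+1/4)(-8) + (0)
The last nonzero remainder is the constant -8, so the polynomials are coprime and gcd = 1.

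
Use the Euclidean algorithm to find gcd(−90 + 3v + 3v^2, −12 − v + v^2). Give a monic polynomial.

Euclidean algorithm in ℚ[v]:
  3v^2 + 3v − 90 = (3)(v^2 − v − 12) + (6v − 54)
  v^2 − v − 12 = ((1/6)v + 4/3)(6v − 54) + (60)
  6v − 54 = ((1/10)v − 9/10)(60) + (0)
The last nonzero remainder is the constant 60, so the polynomials are coprime and gcd = 1.

1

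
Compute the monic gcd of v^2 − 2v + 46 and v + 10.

Apply the Euclidean algorithm:
  v^2 − 2v + 46 = (v − 12)(v + 10) + (166)
  v + 10 = ((1/166)v + 5/83)(166) + (0)
The last nonzero remainder is the constant 166, so the polynomials are coprime and gcd = 1.

1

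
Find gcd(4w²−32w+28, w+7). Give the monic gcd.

Euclidean algorithm in ℚ[w]:
  4w²−32w+28 = (4w−60)(w+7) + (448)
  w+7 = ((1/448)w+1/64)(448) + (0)
The last nonzero remainder is the constant 448, so the polynomials are coprime and gcd = 1.

1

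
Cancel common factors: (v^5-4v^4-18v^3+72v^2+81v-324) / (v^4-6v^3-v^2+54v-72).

Apply the Euclidean algorithm:
  v^5-4v^4-18v^3+72v^2+81v-324 = (v+2)(v^4-6v^3-v^2+54v-72) + (-5v^3+20v^2+45v-180)
  v^4-6v^3-v^2+54v-72 = (-(1/5)v+2/5)(-5v^3+20v^2+45v-180) + (0)
Last nonzero remainder: -5v^3+20v^2+45v-180. Dividing through by -5 gives the monic gcd v^3-4v^2-9v+36.
Cancel v^3-4v^2-9v+36 from numerator and denominator to get the reduced form.

(v^2-9)/(v-2)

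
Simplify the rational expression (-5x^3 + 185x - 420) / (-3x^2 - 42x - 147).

(5x^2 - 35x + 60)/(3x + 21)

Apply the Euclidean algorithm:
  -5x^3 + 185x - 420 = ((5/3)x - 70/3)(-3x^2 - 42x - 147) + (-550x - 3850)
  -3x^2 - 42x - 147 = ((3/550)x + 21/550)(-550x - 3850) + (0)
Last nonzero remainder: -550x - 3850. Dividing through by -550 gives the monic gcd x + 7.
Cancel x + 7 from numerator and denominator to get the reduced form.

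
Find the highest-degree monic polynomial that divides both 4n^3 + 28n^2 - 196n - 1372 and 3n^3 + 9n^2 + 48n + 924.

n + 7

By polynomial division,
  4n^3 + 28n^2 - 196n - 1372 = (4/3)(3n^3 + 9n^2 + 48n + 924) + (16n^2 - 260n - 2604)
  3n^3 + 9n^2 + 48n + 924 = ((3/16)n + 231/64)(16n^2 - 260n - 2604) + ((23595/16)n + 165165/16)
  16n^2 - 260n - 2604 = ((256/23595)n - 1984/7865)((23595/16)n + 165165/16) + (0)
Last nonzero remainder: (23595/16)n + 165165/16. Dividing through by 23595/16 gives the monic gcd n + 7.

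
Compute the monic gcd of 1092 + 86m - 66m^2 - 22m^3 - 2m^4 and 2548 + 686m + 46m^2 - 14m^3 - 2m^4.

Repeated division with remainder:
  -2m^4 - 22m^3 - 66m^2 + 86m + 1092 = (-2m^4 - 14m^3 + 46m^2 + 686m + 2548) + (-8m^3 - 112m^2 - 600m - 1456)
  -2m^4 - 14m^3 + 46m^2 + 686m + 2548 = ((1/4)m - 7/4)(-8m^3 - 112m^2 - 600m - 1456) + (0)
Last nonzero remainder: -8m^3 - 112m^2 - 600m - 1456. Dividing through by -8 gives the monic gcd m^3 + 14m^2 + 75m + 182.

182 + 75m + 14m^2 + m^3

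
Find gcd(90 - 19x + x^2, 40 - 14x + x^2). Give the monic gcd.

Euclidean algorithm in ℚ[x]:
  x^2 - 19x + 90 = (x^2 - 14x + 40) + (-5x + 50)
  x^2 - 14x + 40 = (-(1/5)x + 4/5)(-5x + 50) + (0)
Last nonzero remainder: -5x + 50. Dividing through by -5 gives the monic gcd x - 10.

-10 + x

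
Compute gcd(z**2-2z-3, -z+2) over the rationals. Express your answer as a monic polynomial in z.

1

Euclidean algorithm in ℚ[z]:
  z**2-2z-3 = (-z)(-z+2) + (-3)
  -z+2 = ((1/3)z-2/3)(-3) + (0)
The last nonzero remainder is the constant -3, so the polynomials are coprime and gcd = 1.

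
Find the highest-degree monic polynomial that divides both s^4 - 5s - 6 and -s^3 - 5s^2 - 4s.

Repeated division with remainder:
  s^4 - 5s - 6 = (-s + 5)(-s^3 - 5s^2 - 4s) + (21s^2 + 15s - 6)
  -s^3 - 5s^2 - 4s = (-(1/21)s - 10/49)(21s^2 + 15s - 6) + (-(60/49)s - 60/49)
  21s^2 + 15s - 6 = (-(343/20)s + 49/10)(-(60/49)s - 60/49) + (0)
Last nonzero remainder: -(60/49)s - 60/49. Dividing through by -60/49 gives the monic gcd s + 1.

s + 1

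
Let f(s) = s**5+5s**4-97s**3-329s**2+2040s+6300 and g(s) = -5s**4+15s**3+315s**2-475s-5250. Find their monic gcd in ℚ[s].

s**3-8s**2-23s+210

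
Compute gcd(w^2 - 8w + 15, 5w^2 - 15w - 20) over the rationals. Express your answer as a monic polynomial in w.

Apply the Euclidean algorithm:
  w^2 - 8w + 15 = (1/5)(5w^2 - 15w - 20) + (-5w + 19)
  5w^2 - 15w - 20 = (-w - 4/5)(-5w + 19) + (-24/5)
  -5w + 19 = ((25/24)w - 95/24)(-24/5) + (0)
The last nonzero remainder is the constant -24/5, so the polynomials are coprime and gcd = 1.

1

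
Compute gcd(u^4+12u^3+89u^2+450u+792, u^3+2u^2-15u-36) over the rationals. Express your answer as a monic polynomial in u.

Repeated division with remainder:
  u^4+12u^3+89u^2+450u+792 = (u+10)(u^3+2u^2-15u-36) + (84u^2+636u+1152)
  u^3+2u^2-15u-36 = ((1/84)u-13/196)(84u^2+636u+1152) + ((660/49)u+1980/49)
  84u^2+636u+1152 = ((343/55)u+1568/55)((660/49)u+1980/49) + (0)
Last nonzero remainder: (660/49)u+1980/49. Dividing through by 660/49 gives the monic gcd u+3.

u+3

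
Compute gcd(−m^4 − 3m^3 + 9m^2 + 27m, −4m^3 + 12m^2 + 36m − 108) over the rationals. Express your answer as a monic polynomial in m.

m^2 − 9

Apply the Euclidean algorithm:
  −m^4 − 3m^3 + 9m^2 + 27m = ((1/4)m + 3/2)(−4m^3 + 12m^2 + 36m − 108) + (−18m^2 + 162)
  −4m^3 + 12m^2 + 36m − 108 = ((2/9)m − 2/3)(−18m^2 + 162) + (0)
Last nonzero remainder: −18m^2 + 162. Dividing through by −18 gives the monic gcd m^2 − 9.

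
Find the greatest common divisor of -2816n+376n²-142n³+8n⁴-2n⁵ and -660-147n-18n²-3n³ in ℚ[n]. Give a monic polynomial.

Apply the Euclidean algorithm:
  -2n⁵+8n⁴-142n³+376n²-2816n = ((2/3)n²-(20/3)n+164/3)(-3n³-18n²-147n-660) + (820n²+820n+36080)
  -3n³-18n²-147n-660 = (-(3/820)n-3/164)(820n²+820n+36080) + (0)
Last nonzero remainder: 820n²+820n+36080. Dividing through by 820 gives the monic gcd n²+n+44.

44+n+n²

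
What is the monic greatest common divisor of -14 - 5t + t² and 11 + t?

1

Apply the Euclidean algorithm:
  t² - 5t - 14 = (t - 16)(t + 11) + (162)
  t + 11 = ((1/162)t + 11/162)(162) + (0)
The last nonzero remainder is the constant 162, so the polynomials are coprime and gcd = 1.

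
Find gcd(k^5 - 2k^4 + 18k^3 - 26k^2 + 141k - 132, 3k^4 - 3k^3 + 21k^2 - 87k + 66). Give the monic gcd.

By polynomial division,
  k^5 - 2k^4 + 18k^3 - 26k^2 + 141k - 132 = ((1/3)k - 1/3)(3k^4 - 3k^3 + 21k^2 - 87k + 66) + (10k^3 + 10k^2 + 90k - 110)
  3k^4 - 3k^3 + 21k^2 - 87k + 66 = ((3/10)k - 3/5)(10k^3 + 10k^2 + 90k - 110) + (0)
Last nonzero remainder: 10k^3 + 10k^2 + 90k - 110. Dividing through by 10 gives the monic gcd k^3 + k^2 + 9k - 11.

k^3 + k^2 + 9k - 11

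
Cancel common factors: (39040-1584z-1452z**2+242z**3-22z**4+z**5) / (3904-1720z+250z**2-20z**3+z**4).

(-40-6z+z**2)/(-4+z)

Euclidean algorithm in ℚ[z]:
  z**5-22z**4+242z**3-1452z**2-1584z+39040 = (z-2)(z**4-20z**3+250z**2-1720z+3904) + (-48z**3+768z**2-8928z+46848)
  z**4-20z**3+250z**2-1720z+3904 = (-(1/48)z+1/12)(-48z**3+768z**2-8928z+46848) + (0)
Last nonzero remainder: -48z**3+768z**2-8928z+46848. Dividing through by -48 gives the monic gcd z**3-16z**2+186z-976.
Cancel z**3-16z**2+186z-976 from numerator and denominator to get the reduced form.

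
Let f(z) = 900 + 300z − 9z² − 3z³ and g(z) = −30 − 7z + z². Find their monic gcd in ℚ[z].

−30 − 7z + z²

Repeated division with remainder:
  −3z³ − 9z² + 300z + 900 = (−3z − 30)(z² − 7z − 30) + (0)
The last nonzero remainder z² − 7z − 30 is already monic.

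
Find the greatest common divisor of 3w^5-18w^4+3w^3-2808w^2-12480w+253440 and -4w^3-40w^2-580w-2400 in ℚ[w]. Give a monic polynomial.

w^2+5w+120

Repeated division with remainder:
  3w^5-18w^4+3w^3-2808w^2-12480w+253440 = (-(3/4)w^2+12w-12)(-4w^3-40w^2-580w-2400) + (1872w^2+9360w+224640)
  -4w^3-40w^2-580w-2400 = (-(1/468)w-5/468)(1872w^2+9360w+224640) + (0)
Last nonzero remainder: 1872w^2+9360w+224640. Dividing through by 1872 gives the monic gcd w^2+5w+120.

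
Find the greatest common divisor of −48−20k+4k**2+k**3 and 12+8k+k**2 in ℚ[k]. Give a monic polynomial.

Euclidean algorithm in ℚ[k]:
  k**3+4k**2−20k−48 = (k−4)(k**2+8k+12) + (0)
The last nonzero remainder k**2+8k+12 is already monic.

12+8k+k**2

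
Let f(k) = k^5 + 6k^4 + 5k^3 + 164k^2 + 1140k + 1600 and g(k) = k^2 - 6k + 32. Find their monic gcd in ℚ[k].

k^2 - 6k + 32

Repeated division with remainder:
  k^5 + 6k^4 + 5k^3 + 164k^2 + 1140k + 1600 = (k^3 + 12k^2 + 45k + 50)(k^2 - 6k + 32) + (0)
The last nonzero remainder k^2 - 6k + 32 is already monic.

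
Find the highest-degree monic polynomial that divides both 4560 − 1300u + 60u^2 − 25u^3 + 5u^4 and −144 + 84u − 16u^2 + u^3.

24 − 10u + u^2

By polynomial division,
  5u^4 − 25u^3 + 60u^2 − 1300u + 4560 = (5u + 55)(u^3 − 16u^2 + 84u − 144) + (520u^2 − 5200u + 12480)
  u^3 − 16u^2 + 84u − 144 = ((1/520)u − 3/260)(520u^2 − 5200u + 12480) + (0)
Last nonzero remainder: 520u^2 − 5200u + 12480. Dividing through by 520 gives the monic gcd u^2 − 10u + 24.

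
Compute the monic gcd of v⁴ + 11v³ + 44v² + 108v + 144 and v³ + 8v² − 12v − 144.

Repeated division with remainder:
  v⁴ + 11v³ + 44v² + 108v + 144 = (v + 3)(v³ + 8v² − 12v − 144) + (32v² + 288v + 576)
  v³ + 8v² − 12v − 144 = ((1/32)v − 1/32)(32v² + 288v + 576) + (−21v − 126)
  32v² + 288v + 576 = (−(32/21)v − 32/7)(−21v − 126) + (0)
Last nonzero remainder: −21v − 126. Dividing through by −21 gives the monic gcd v + 6.

v + 6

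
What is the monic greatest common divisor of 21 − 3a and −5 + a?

1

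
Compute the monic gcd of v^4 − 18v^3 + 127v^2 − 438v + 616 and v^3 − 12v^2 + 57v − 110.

v^2 − 7v + 22

By polynomial division,
  v^4 − 18v^3 + 127v^2 − 438v + 616 = (v − 6)(v^3 − 12v^2 + 57v − 110) + (−2v^2 + 14v − 44)
  v^3 − 12v^2 + 57v − 110 = (−(1/2)v + 5/2)(−2v^2 + 14v − 44) + (0)
Last nonzero remainder: −2v^2 + 14v − 44. Dividing through by −2 gives the monic gcd v^2 − 7v + 22.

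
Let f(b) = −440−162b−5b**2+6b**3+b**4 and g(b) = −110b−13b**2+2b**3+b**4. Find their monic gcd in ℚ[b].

−110−13b+2b**2+b**3

By polynomial division,
  b**4+6b**3−5b**2−162b−440 = (b**4+2b**3−13b**2−110b) + (4b**3+8b**2−52b−440)
  b**4+2b**3−13b**2−110b = ((1/4)b)(4b**3+8b**2−52b−440) + (0)
Last nonzero remainder: 4b**3+8b**2−52b−440. Dividing through by 4 gives the monic gcd b**3+2b**2−13b−110.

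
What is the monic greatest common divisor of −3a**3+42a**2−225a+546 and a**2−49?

a−7

By polynomial division,
  −3a**3+42a**2−225a+546 = (−3a+42)(a**2−49) + (−372a+2604)
  a**2−49 = (−(1/372)a−7/372)(−372a+2604) + (0)
Last nonzero remainder: −372a+2604. Dividing through by −372 gives the monic gcd a−7.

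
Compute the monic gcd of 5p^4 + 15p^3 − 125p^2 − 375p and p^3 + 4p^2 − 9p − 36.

Apply the Euclidean algorithm:
  5p^4 + 15p^3 − 125p^2 − 375p = (5p − 5)(p^3 + 4p^2 − 9p − 36) + (−60p^2 − 240p − 180)
  p^3 + 4p^2 − 9p − 36 = (−(1/60)p)(−60p^2 − 240p − 180) + (−12p − 36)
  −60p^2 − 240p − 180 = (5p + 5)(−12p − 36) + (0)
Last nonzero remainder: −12p − 36. Dividing through by −12 gives the monic gcd p + 3.

p + 3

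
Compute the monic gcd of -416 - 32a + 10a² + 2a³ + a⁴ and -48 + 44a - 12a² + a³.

-4 + a

By polynomial division,
  a⁴ + 2a³ + 10a² - 32a - 416 = (a + 14)(a³ - 12a² + 44a - 48) + (134a² - 600a + 256)
  a³ - 12a² + 44a - 48 = ((1/134)a - 252/4489)(134a² - 600a + 256) + ((37740/4489)a - 150960/4489)
  134a² - 600a + 256 = ((300763/18870)a - 71824/9435)((37740/4489)a - 150960/4489) + (0)
Last nonzero remainder: (37740/4489)a - 150960/4489. Dividing through by 37740/4489 gives the monic gcd a - 4.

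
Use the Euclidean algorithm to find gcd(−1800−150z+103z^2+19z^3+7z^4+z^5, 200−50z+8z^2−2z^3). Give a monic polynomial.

25+z^2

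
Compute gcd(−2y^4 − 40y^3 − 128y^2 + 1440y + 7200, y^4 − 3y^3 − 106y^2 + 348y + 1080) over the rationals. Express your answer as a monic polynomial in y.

Euclidean algorithm in ℚ[y]:
  −2y^4 − 40y^3 − 128y^2 + 1440y + 7200 = (−2)(y^4 − 3y^3 − 106y^2 + 348y + 1080) + (−46y^3 − 340y^2 + 2136y + 9360)
  y^4 − 3y^3 − 106y^2 + 348y + 1080 = (−(1/46)y + 239/1058)(−46y^3 − 340y^2 + 2136y + 9360) + ((9120/529)y^2 + (36480/529)y − 547200/529)
  −46y^3 − 340y^2 + 2136y + 9360 = (−(12167/4560)y − 6877/760)((9120/529)y^2 + (36480/529)y − 547200/529) + (0)
Last nonzero remainder: (9120/529)y^2 + (36480/529)y − 547200/529. Dividing through by 9120/529 gives the monic gcd y^2 + 4y − 60.

y^2 + 4y − 60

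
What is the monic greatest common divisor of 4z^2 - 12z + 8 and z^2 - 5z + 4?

z - 1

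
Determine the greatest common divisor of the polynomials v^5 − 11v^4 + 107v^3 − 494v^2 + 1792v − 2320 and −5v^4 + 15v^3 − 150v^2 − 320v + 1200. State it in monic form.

v^3 − 6v^2 + 48v − 80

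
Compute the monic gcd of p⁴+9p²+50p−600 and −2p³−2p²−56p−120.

p²−p+30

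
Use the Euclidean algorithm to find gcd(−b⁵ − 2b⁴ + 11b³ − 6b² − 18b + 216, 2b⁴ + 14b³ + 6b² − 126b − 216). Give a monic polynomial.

b³ + 4b² − 9b − 36

By polynomial division,
  −b⁵ − 2b⁴ + 11b³ − 6b² − 18b + 216 = (−(1/2)b + 5/2)(2b⁴ + 14b³ + 6b² − 126b − 216) + (−21b³ − 84b² + 189b + 756)
  2b⁴ + 14b³ + 6b² − 126b − 216 = (−(2/21)b − 2/7)(−21b³ − 84b² + 189b + 756) + (0)
Last nonzero remainder: −21b³ − 84b² + 189b + 756. Dividing through by −21 gives the monic gcd b³ + 4b² − 9b − 36.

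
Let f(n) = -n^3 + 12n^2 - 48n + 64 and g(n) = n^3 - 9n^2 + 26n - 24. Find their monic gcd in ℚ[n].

n - 4

By polynomial division,
  -n^3 + 12n^2 - 48n + 64 = (-1)(n^3 - 9n^2 + 26n - 24) + (3n^2 - 22n + 40)
  n^3 - 9n^2 + 26n - 24 = ((1/3)n - 5/9)(3n^2 - 22n + 40) + ((4/9)n - 16/9)
  3n^2 - 22n + 40 = ((27/4)n - 45/2)((4/9)n - 16/9) + (0)
Last nonzero remainder: (4/9)n - 16/9. Dividing through by 4/9 gives the monic gcd n - 4.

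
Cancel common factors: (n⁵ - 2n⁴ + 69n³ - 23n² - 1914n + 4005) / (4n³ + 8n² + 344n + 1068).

Repeated division with remainder:
  n⁵ - 2n⁴ + 69n³ - 23n² - 1914n + 4005 = ((1/4)n² - n - 9/4)(4n³ + 8n² + 344n + 1068) + (72n² - 72n + 6408)
  4n³ + 8n² + 344n + 1068 = ((1/18)n + 1/6)(72n² - 72n + 6408) + (0)
Last nonzero remainder: 72n² - 72n + 6408. Dividing through by 72 gives the monic gcd n² - n + 89.
Cancel n² - n + 89 from numerator and denominator to get the reduced form.

(n³ - n² - 21n + 45)/(4n + 12)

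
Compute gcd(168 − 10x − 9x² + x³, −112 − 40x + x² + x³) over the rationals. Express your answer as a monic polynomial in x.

−28 − 3x + x²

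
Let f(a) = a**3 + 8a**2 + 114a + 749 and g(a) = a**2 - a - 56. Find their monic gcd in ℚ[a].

a + 7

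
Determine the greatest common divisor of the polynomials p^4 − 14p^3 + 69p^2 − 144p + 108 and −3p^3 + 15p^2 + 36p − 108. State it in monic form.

Repeated division with remainder:
  p^4 − 14p^3 + 69p^2 − 144p + 108 = (−(1/3)p + 3)(−3p^3 + 15p^2 + 36p − 108) + (36p^2 − 288p + 432)
  −3p^3 + 15p^2 + 36p − 108 = (−(1/12)p − 1/4)(36p^2 − 288p + 432) + (0)
Last nonzero remainder: 36p^2 − 288p + 432. Dividing through by 36 gives the monic gcd p^2 − 8p + 12.

p^2 − 8p + 12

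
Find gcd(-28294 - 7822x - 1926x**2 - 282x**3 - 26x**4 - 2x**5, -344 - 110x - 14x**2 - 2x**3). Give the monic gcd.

Euclidean algorithm in ℚ[x]:
  -2x**5 - 26x**4 - 282x**3 - 1926x**2 - 7822x - 28294 = (x**2 + 6x + 44)(-2x**3 - 14x**2 - 110x - 344) + (-306x**2 - 918x - 13158)
  -2x**3 - 14x**2 - 110x - 344 = ((1/153)x + 4/153)(-306x**2 - 918x - 13158) + (0)
Last nonzero remainder: -306x**2 - 918x - 13158. Dividing through by -306 gives the monic gcd x**2 + 3x + 43.

43 + 3x + x**2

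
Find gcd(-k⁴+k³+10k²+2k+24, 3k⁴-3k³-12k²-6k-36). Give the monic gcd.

k²+2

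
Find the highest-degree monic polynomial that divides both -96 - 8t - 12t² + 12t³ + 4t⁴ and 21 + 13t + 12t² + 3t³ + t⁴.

3 + t + t²

By polynomial division,
  4t⁴ + 12t³ - 12t² - 8t - 96 = (4)(t⁴ + 3t³ + 12t² + 13t + 21) + (-60t² - 60t - 180)
  t⁴ + 3t³ + 12t² + 13t + 21 = (-(1/60)t² - (1/30)t - 7/60)(-60t² - 60t - 180) + (0)
Last nonzero remainder: -60t² - 60t - 180. Dividing through by -60 gives the monic gcd t² + t + 3.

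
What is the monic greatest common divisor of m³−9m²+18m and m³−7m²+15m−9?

m−3

Repeated division with remainder:
  m³−9m²+18m = (m³−7m²+15m−9) + (−2m²+3m+9)
  m³−7m²+15m−9 = (−(1/2)m+11/4)(−2m²+3m+9) + ((45/4)m−135/4)
  −2m²+3m+9 = (−(8/45)m−4/15)((45/4)m−135/4) + (0)
Last nonzero remainder: (45/4)m−135/4. Dividing through by 45/4 gives the monic gcd m−3.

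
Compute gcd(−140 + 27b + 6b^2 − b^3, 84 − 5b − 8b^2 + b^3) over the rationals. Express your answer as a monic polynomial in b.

28 − 11b + b^2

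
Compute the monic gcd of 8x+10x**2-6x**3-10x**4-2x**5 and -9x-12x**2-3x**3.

x+x**2

Repeated division with remainder:
  -2x**5-10x**4-6x**3+10x**2+8x = ((2/3)x**2+(2/3)x-8/3)(-3x**3-12x**2-9x) + (-16x**2-16x)
  -3x**3-12x**2-9x = ((3/16)x+9/16)(-16x**2-16x) + (0)
Last nonzero remainder: -16x**2-16x. Dividing through by -16 gives the monic gcd x**2+x.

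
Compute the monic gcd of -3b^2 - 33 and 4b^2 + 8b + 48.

1

Euclidean algorithm in ℚ[b]:
  -3b^2 - 33 = (-3/4)(4b^2 + 8b + 48) + (6b + 3)
  4b^2 + 8b + 48 = ((2/3)b + 1)(6b + 3) + (45)
  6b + 3 = ((2/15)b + 1/15)(45) + (0)
The last nonzero remainder is the constant 45, so the polynomials are coprime and gcd = 1.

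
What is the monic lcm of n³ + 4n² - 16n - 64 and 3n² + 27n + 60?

n⁴ + 9n³ + 4n² - 144n - 320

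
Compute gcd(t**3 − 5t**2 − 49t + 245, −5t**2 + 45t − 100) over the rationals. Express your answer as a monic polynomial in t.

t − 5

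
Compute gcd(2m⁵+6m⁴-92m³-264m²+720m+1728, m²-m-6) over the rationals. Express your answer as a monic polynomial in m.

m²-m-6

Apply the Euclidean algorithm:
  2m⁵+6m⁴-92m³-264m²+720m+1728 = (2m³+8m²-72m-288)(m²-m-6) + (0)
The last nonzero remainder m²-m-6 is already monic.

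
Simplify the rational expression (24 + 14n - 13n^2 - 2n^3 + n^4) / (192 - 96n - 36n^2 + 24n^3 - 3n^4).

Repeated division with remainder:
  n^4 - 2n^3 - 13n^2 + 14n + 24 = (-1/3)(-3n^4 + 24n^3 - 36n^2 - 96n + 192) + (6n^3 - 25n^2 - 18n + 88)
  -3n^4 + 24n^3 - 36n^2 - 96n + 192 = (-(1/2)n + 23/12)(6n^3 - 25n^2 - 18n + 88) + ((35/12)n^2 - (35/2)n + 70/3)
  6n^3 - 25n^2 - 18n + 88 = ((72/35)n + 132/35)((35/12)n^2 - (35/2)n + 70/3) + (0)
Last nonzero remainder: (35/12)n^2 - (35/2)n + 70/3. Dividing through by 35/12 gives the monic gcd n^2 - 6n + 8.
Cancel n^2 - 6n + 8 from numerator and denominator to get the reduced form.

(-3 - 4n - n^2)/(-24 - 6n + 3n^2)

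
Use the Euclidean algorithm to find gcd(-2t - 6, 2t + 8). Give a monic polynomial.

By polynomial division,
  -2t - 6 = (-1)(2t + 8) + (2)
  2t + 8 = (t + 4)(2) + (0)
The last nonzero remainder is the constant 2, so the polynomials are coprime and gcd = 1.

1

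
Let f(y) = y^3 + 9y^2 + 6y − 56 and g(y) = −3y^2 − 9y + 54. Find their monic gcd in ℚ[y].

Apply the Euclidean algorithm:
  y^3 + 9y^2 + 6y − 56 = (−(1/3)y − 2)(−3y^2 − 9y + 54) + (6y + 52)
  −3y^2 − 9y + 54 = (−(1/2)y + 17/6)(6y + 52) + (−280/3)
  6y + 52 = (−(9/140)y − 39/70)(−280/3) + (0)
The last nonzero remainder is the constant −280/3, so the polynomials are coprime and gcd = 1.

1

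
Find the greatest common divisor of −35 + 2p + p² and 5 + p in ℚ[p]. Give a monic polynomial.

Repeated division with remainder:
  p² + 2p − 35 = (p − 3)(p + 5) + (−20)
  p + 5 = (−(1/20)p − 1/4)(−20) + (0)
The last nonzero remainder is the constant −20, so the polynomials are coprime and gcd = 1.

1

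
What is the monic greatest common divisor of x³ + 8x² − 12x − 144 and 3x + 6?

Apply the Euclidean algorithm:
  x³ + 8x² − 12x − 144 = ((1/3)x² + 2x − 8)(3x + 6) + (−96)
  3x + 6 = (−(1/32)x − 1/16)(−96) + (0)
The last nonzero remainder is the constant −96, so the polynomials are coprime and gcd = 1.

1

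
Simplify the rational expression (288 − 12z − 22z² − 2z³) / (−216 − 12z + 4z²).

Apply the Euclidean algorithm:
  −2z³ − 22z² − 12z + 288 = (−(1/2)z − 7)(4z² − 12z − 216) + (−204z − 1224)
  4z² − 12z − 216 = (−(1/51)z + 3/17)(−204z − 1224) + (0)
Last nonzero remainder: −204z − 1224. Dividing through by −204 gives the monic gcd z + 6.
Cancel z + 6 from numerator and denominator to get the reduced form.

(24 − 5z − z²)/(−18 + 2z)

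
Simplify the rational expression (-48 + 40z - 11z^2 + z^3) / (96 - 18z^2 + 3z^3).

Apply the Euclidean algorithm:
  z^3 - 11z^2 + 40z - 48 = (1/3)(3z^3 - 18z^2 + 96) + (-5z^2 + 40z - 80)
  3z^3 - 18z^2 + 96 = (-(3/5)z - 6/5)(-5z^2 + 40z - 80) + (0)
Last nonzero remainder: -5z^2 + 40z - 80. Dividing through by -5 gives the monic gcd z^2 - 8z + 16.
Cancel z^2 - 8z + 16 from numerator and denominator to get the reduced form.

(-3 + z)/(6 + 3z)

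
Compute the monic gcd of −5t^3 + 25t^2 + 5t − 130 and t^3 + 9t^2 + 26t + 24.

Apply the Euclidean algorithm:
  −5t^3 + 25t^2 + 5t − 130 = (−5)(t^3 + 9t^2 + 26t + 24) + (70t^2 + 135t − 10)
  t^3 + 9t^2 + 26t + 24 = ((1/70)t + 99/980)(70t^2 + 135t − 10) + ((2451/196)t + 2451/98)
  70t^2 + 135t − 10 = ((13720/2451)t − 980/2451)((2451/196)t + 2451/98) + (0)
Last nonzero remainder: (2451/196)t + 2451/98. Dividing through by 2451/196 gives the monic gcd t + 2.

t + 2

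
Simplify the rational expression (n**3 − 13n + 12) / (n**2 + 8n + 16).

(n**2 − 4n + 3)/(n + 4)

By polynomial division,
  n**3 − 13n + 12 = (n − 8)(n**2 + 8n + 16) + (35n + 140)
  n**2 + 8n + 16 = ((1/35)n + 4/35)(35n + 140) + (0)
Last nonzero remainder: 35n + 140. Dividing through by 35 gives the monic gcd n + 4.
Cancel n + 4 from numerator and denominator to get the reduced form.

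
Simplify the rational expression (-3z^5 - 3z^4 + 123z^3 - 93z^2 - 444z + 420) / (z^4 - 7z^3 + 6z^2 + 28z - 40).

Apply the Euclidean algorithm:
  -3z^5 - 3z^4 + 123z^3 - 93z^2 - 444z + 420 = (-3z - 24)(z^4 - 7z^3 + 6z^2 + 28z - 40) + (-27z^3 + 135z^2 + 108z - 540)
  z^4 - 7z^3 + 6z^2 + 28z - 40 = (-(1/27)z + 2/27)(-27z^3 + 135z^2 + 108z - 540) + (0)
Last nonzero remainder: -27z^3 + 135z^2 + 108z - 540. Dividing through by -27 gives the monic gcd z^3 - 5z^2 - 4z + 20.
Cancel z^3 - 5z^2 - 4z + 20 from numerator and denominator to get the reduced form.

(-3z^2 - 18z + 21)/(z - 2)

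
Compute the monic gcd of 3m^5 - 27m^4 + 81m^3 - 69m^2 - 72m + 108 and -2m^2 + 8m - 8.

Repeated division with remainder:
  3m^5 - 27m^4 + 81m^3 - 69m^2 - 72m + 108 = (-(3/2)m^3 + (15/2)m^2 - (9/2)m - 27/2)(-2m^2 + 8m - 8) + (0)
Last nonzero remainder: -2m^2 + 8m - 8. Dividing through by -2 gives the monic gcd m^2 - 4m + 4.

m^2 - 4m + 4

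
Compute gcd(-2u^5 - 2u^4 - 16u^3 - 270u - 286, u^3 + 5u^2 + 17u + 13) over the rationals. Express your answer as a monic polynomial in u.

Repeated division with remainder:
  -2u^5 - 2u^4 - 16u^3 - 270u - 286 = (-2u^2 + 8u - 22)(u^3 + 5u^2 + 17u + 13) + (0)
The last nonzero remainder u^3 + 5u^2 + 17u + 13 is already monic.

u^3 + 5u^2 + 17u + 13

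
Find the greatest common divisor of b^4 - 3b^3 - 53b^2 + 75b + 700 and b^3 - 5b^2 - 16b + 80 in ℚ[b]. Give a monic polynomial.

b^2 - b - 20

By polynomial division,
  b^4 - 3b^3 - 53b^2 + 75b + 700 = (b + 2)(b^3 - 5b^2 - 16b + 80) + (-27b^2 + 27b + 540)
  b^3 - 5b^2 - 16b + 80 = (-(1/27)b + 4/27)(-27b^2 + 27b + 540) + (0)
Last nonzero remainder: -27b^2 + 27b + 540. Dividing through by -27 gives the monic gcd b^2 - b - 20.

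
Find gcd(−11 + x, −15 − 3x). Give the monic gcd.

By polynomial division,
  x − 11 = (−1/3)(−3x − 15) + (−16)
  −3x − 15 = ((3/16)x + 15/16)(−16) + (0)
The last nonzero remainder is the constant −16, so the polynomials are coprime and gcd = 1.

1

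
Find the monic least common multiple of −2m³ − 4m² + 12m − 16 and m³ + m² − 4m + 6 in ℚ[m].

m⁴ + 5m³ − 10m + 24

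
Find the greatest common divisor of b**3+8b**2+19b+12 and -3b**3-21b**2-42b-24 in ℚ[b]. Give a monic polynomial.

b**2+5b+4

Euclidean algorithm in ℚ[b]:
  b**3+8b**2+19b+12 = (-1/3)(-3b**3-21b**2-42b-24) + (b**2+5b+4)
  -3b**3-21b**2-42b-24 = (-3b-6)(b**2+5b+4) + (0)
The last nonzero remainder b**2+5b+4 is already monic.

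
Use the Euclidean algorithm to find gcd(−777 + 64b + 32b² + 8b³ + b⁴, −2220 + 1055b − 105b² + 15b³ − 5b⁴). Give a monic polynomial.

−111 + 25b + b² + b³

Repeated division with remainder:
  b⁴ + 8b³ + 32b² + 64b − 777 = (−1/5)(−5b⁴ + 15b³ − 105b² + 1055b − 2220) + (11b³ + 11b² + 275b − 1221)
  −5b⁴ + 15b³ − 105b² + 1055b − 2220 = (−(5/11)b + 20/11)(11b³ + 11b² + 275b − 1221) + (0)
Last nonzero remainder: 11b³ + 11b² + 275b − 1221. Dividing through by 11 gives the monic gcd b³ + b² + 25b − 111.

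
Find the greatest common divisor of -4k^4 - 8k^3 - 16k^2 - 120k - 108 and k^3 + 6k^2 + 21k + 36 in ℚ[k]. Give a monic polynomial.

k + 3

Apply the Euclidean algorithm:
  -4k^4 - 8k^3 - 16k^2 - 120k - 108 = (-4k + 16)(k^3 + 6k^2 + 21k + 36) + (-28k^2 - 312k - 684)
  k^3 + 6k^2 + 21k + 36 = (-(1/28)k + 9/49)(-28k^2 - 312k - 684) + ((2640/49)k + 7920/49)
  -28k^2 - 312k - 684 = (-(343/660)k - 931/220)((2640/49)k + 7920/49) + (0)
Last nonzero remainder: (2640/49)k + 7920/49. Dividing through by 2640/49 gives the monic gcd k + 3.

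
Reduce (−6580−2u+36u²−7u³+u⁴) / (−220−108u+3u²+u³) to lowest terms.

(658+66u+3u²+u³)/(22+13u+u²)

Apply the Euclidean algorithm:
  u⁴−7u³+36u²−2u−6580 = (u−10)(u³+3u²−108u−220) + (174u²−862u−8780)
  u³+3u²−108u−220 = ((1/174)u+346/7569)(174u²−862u−8780) + (−(137270/7569)u+1372700/7569)
  174u²−862u−8780 = (−(658503/68635)u−3322791/68635)(−(137270/7569)u+1372700/7569) + (0)
Last nonzero remainder: −(137270/7569)u+1372700/7569. Dividing through by −137270/7569 gives the monic gcd u−10.
Cancel u−10 from numerator and denominator to get the reduced form.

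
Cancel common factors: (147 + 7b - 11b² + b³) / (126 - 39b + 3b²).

(-21 - 4b + b²)/(-18 + 3b)

Repeated division with remainder:
  b³ - 11b² + 7b + 147 = ((1/3)b + 2/3)(3b² - 39b + 126) + (-9b + 63)
  3b² - 39b + 126 = (-(1/3)b + 2)(-9b + 63) + (0)
Last nonzero remainder: -9b + 63. Dividing through by -9 gives the monic gcd b - 7.
Cancel b - 7 from numerator and denominator to get the reduced form.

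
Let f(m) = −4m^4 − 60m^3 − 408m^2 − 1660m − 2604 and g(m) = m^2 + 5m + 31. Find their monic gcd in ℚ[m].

m^2 + 5m + 31

Apply the Euclidean algorithm:
  −4m^4 − 60m^3 − 408m^2 − 1660m − 2604 = (−4m^2 − 40m − 84)(m^2 + 5m + 31) + (0)
The last nonzero remainder m^2 + 5m + 31 is already monic.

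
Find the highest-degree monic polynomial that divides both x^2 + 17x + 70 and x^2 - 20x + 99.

Apply the Euclidean algorithm:
  x^2 + 17x + 70 = (x^2 - 20x + 99) + (37x - 29)
  x^2 - 20x + 99 = ((1/37)x - 711/1369)(37x - 29) + (114912/1369)
  37x - 29 = ((50653/114912)x - 39701/114912)(114912/1369) + (0)
The last nonzero remainder is the constant 114912/1369, so the polynomials are coprime and gcd = 1.

1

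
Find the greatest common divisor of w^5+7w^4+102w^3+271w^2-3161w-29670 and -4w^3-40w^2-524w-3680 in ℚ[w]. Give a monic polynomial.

w^2+2w+115

Euclidean algorithm in ℚ[w]:
  w^5+7w^4+102w^3+271w^2-3161w-29670 = (-(1/4)w^2+(3/4)w-1/4)(-4w^3-40w^2-524w-3680) + (-266w^2-532w-30590)
  -4w^3-40w^2-524w-3680 = ((2/133)w+16/133)(-266w^2-532w-30590) + (0)
Last nonzero remainder: -266w^2-532w-30590. Dividing through by -266 gives the monic gcd w^2+2w+115.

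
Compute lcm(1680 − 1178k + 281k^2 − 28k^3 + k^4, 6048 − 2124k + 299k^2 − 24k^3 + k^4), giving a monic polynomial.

181440 − 142344k + 42630k^2 − 6731k^3 + 641k^4 − 37k^5 + k^6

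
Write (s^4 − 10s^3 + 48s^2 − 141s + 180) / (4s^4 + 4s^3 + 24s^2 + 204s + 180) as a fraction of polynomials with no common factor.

(s^2 − 7s + 12)/(4s^2 + 16s + 12)

Repeated division with remainder:
  s^4 − 10s^3 + 48s^2 − 141s + 180 = (1/4)(4s^4 + 4s^3 + 24s^2 + 204s + 180) + (−11s^3 + 42s^2 − 192s + 135)
  4s^4 + 4s^3 + 24s^2 + 204s + 180 = (−(4/11)s − 212/121)(−11s^3 + 42s^2 − 192s + 135) + ((3360/121)s^2 − (10080/121)s + 50400/121)
  −11s^3 + 42s^2 − 192s + 135 = (−(1331/3360)s + 363/1120)((3360/121)s^2 − (10080/121)s + 50400/121) + (0)
Last nonzero remainder: (3360/121)s^2 − (10080/121)s + 50400/121. Dividing through by 3360/121 gives the monic gcd s^2 − 3s + 15.
Cancel s^2 − 3s + 15 from numerator and denominator to get the reduced form.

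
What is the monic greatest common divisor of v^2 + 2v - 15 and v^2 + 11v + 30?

Repeated division with remainder:
  v^2 + 2v - 15 = (v^2 + 11v + 30) + (-9v - 45)
  v^2 + 11v + 30 = (-(1/9)v - 2/3)(-9v - 45) + (0)
Last nonzero remainder: -9v - 45. Dividing through by -9 gives the monic gcd v + 5.

v + 5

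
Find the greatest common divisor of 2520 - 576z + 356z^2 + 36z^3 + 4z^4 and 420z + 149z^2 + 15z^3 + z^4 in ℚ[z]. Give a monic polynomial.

By polynomial division,
  4z^4 + 36z^3 + 356z^2 - 576z + 2520 = (4)(z^4 + 15z^3 + 149z^2 + 420z) + (-24z^3 - 240z^2 - 2256z + 2520)
  z^4 + 15z^3 + 149z^2 + 420z = (-(1/24)z - 5/24)(-24z^3 - 240z^2 - 2256z + 2520) + (5z^2 + 55z + 525)
  -24z^3 - 240z^2 - 2256z + 2520 = (-(24/5)z + 24/5)(5z^2 + 55z + 525) + (0)
Last nonzero remainder: 5z^2 + 55z + 525. Dividing through by 5 gives the monic gcd z^2 + 11z + 105.

105 + 11z + z^2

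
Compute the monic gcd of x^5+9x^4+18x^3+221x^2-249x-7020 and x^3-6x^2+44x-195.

Apply the Euclidean algorithm:
  x^5+9x^4+18x^3+221x^2-249x-7020 = (x^2+15x+64)(x^3-6x^2+44x-195) + (140x^2-140x+5460)
  x^3-6x^2+44x-195 = ((1/140)x-1/28)(140x^2-140x+5460) + (0)
Last nonzero remainder: 140x^2-140x+5460. Dividing through by 140 gives the monic gcd x^2-x+39.

x^2-x+39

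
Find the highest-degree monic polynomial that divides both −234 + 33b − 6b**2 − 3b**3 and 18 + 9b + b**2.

6 + b

Euclidean algorithm in ℚ[b]:
  −3b**3 − 6b**2 + 33b − 234 = (−3b + 21)(b**2 + 9b + 18) + (−102b − 612)
  b**2 + 9b + 18 = (−(1/102)b − 1/34)(−102b − 612) + (0)
Last nonzero remainder: −102b − 612. Dividing through by −102 gives the monic gcd b + 6.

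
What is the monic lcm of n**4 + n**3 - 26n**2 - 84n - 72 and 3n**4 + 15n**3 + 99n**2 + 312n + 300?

n**6 + 2n**5 - 85n**3 - 806n**2 - 2172n - 1800

Repeated division with remainder:
  n**4 + n**3 - 26n**2 - 84n - 72 = (1/3)(3n**4 + 15n**3 + 99n**2 + 312n + 300) + (-4n**3 - 59n**2 - 188n - 172)
  3n**4 + 15n**3 + 99n**2 + 312n + 300 = (-(3/4)n + 117/16)(-4n**3 - 59n**2 - 188n - 172) + ((6231/16)n**2 + (6231/4)n + 6231/4)
  -4n**3 - 59n**2 - 188n - 172 = (-(64/6231)n - 688/6231)((6231/16)n**2 + (6231/4)n + 6231/4) + (0)
Last nonzero remainder: (6231/16)n**2 + (6231/4)n + 6231/4. Dividing through by 6231/16 gives the monic gcd n**2 + 4n + 4.
Then lcm(f, g) = f·g / gcd(f, g); expanding and making the result monic gives the answer.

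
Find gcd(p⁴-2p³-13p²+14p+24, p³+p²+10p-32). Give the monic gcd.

p-2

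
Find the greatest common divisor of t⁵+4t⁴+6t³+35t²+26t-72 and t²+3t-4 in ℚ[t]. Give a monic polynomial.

t²+3t-4

Euclidean algorithm in ℚ[t]:
  t⁵+4t⁴+6t³+35t²+26t-72 = (t³+t²+7t+18)(t²+3t-4) + (0)
The last nonzero remainder t²+3t-4 is already monic.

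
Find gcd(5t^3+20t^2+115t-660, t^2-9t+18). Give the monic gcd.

By polynomial division,
  5t^3+20t^2+115t-660 = (5t+65)(t^2-9t+18) + (610t-1830)
  t^2-9t+18 = ((1/610)t-3/305)(610t-1830) + (0)
Last nonzero remainder: 610t-1830. Dividing through by 610 gives the monic gcd t-3.

t-3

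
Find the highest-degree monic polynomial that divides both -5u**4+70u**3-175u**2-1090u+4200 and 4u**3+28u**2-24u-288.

Apply the Euclidean algorithm:
  -5u**4+70u**3-175u**2-1090u+4200 = (-(5/4)u+105/4)(4u**3+28u**2-24u-288) + (-940u**2-820u+11760)
  4u**3+28u**2-24u-288 = (-(1/235)u-288/11045)(-940u**2-820u+11760) + ((10296/2209)u+41184/2209)
  -940u**2-820u+11760 = (-(519115/2574)u+541205/858)((10296/2209)u+41184/2209) + (0)
Last nonzero remainder: (10296/2209)u+41184/2209. Dividing through by 10296/2209 gives the monic gcd u+4.

u+4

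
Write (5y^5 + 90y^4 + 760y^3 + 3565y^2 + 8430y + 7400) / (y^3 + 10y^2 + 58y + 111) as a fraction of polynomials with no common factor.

Apply the Euclidean algorithm:
  5y^5 + 90y^4 + 760y^3 + 3565y^2 + 8430y + 7400 = (5y^2 + 40y + 70)(y^3 + 10y^2 + 58y + 111) + (−10y^2 − 70y − 370)
  y^3 + 10y^2 + 58y + 111 = (−(1/10)y − 3/10)(−10y^2 − 70y − 370) + (0)
Last nonzero remainder: −10y^2 − 70y − 370. Dividing through by −10 gives the monic gcd y^2 + 7y + 37.
Cancel y^2 + 7y + 37 from numerator and denominator to get the reduced form.

(5y^3 + 55y^2 + 190y + 200)/(y + 3)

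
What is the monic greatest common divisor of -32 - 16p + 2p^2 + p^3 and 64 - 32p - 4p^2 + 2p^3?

-16 + p^2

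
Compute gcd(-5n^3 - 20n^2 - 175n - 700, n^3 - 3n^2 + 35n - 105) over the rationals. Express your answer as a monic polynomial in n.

Euclidean algorithm in ℚ[n]:
  -5n^3 - 20n^2 - 175n - 700 = (-5)(n^3 - 3n^2 + 35n - 105) + (-35n^2 - 1225)
  n^3 - 3n^2 + 35n - 105 = (-(1/35)n + 3/35)(-35n^2 - 1225) + (0)
Last nonzero remainder: -35n^2 - 1225. Dividing through by -35 gives the monic gcd n^2 + 35.

n^2 + 35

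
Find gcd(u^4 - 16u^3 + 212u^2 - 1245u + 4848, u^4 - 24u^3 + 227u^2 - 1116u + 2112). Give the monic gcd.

Apply the Euclidean algorithm:
  u^4 - 16u^3 + 212u^2 - 1245u + 4848 = (u^4 - 24u^3 + 227u^2 - 1116u + 2112) + (8u^3 - 15u^2 - 129u + 2736)
  u^4 - 24u^3 + 227u^2 - 1116u + 2112 = ((1/8)u - 177/64)(8u^3 - 15u^2 - 129u + 2736) + ((12905/64)u^2 - (116145/64)u + 38715/4)
  8u^3 - 15u^2 - 129u + 2736 = ((512/12905)u + 3648/12905)((12905/64)u^2 - (116145/64)u + 38715/4) + (0)
Last nonzero remainder: (12905/64)u^2 - (116145/64)u + 38715/4. Dividing through by 12905/64 gives the monic gcd u^2 - 9u + 48.

u^2 - 9u + 48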